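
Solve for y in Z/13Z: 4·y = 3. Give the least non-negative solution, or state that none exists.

gcd(4, 13) = 1, so a unique solution mod 13 exists.
4⁻¹ ≡ 10 (mod 13).
y ≡ 10·3 ≡ 4 (mod 13).

4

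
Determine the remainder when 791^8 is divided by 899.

252

Using repeated squaring:
791^1 ≡ 791 (mod 899)
791^2 ≡ 791^2 = 625681 ≡ 876 (mod 899)
791^4 ≡ 876^2 = 767376 ≡ 529 (mod 899)
791^8 ≡ 529^2 = 279841 ≡ 252 (mod 899)
So 791^8 ≡ 252 (mod 899).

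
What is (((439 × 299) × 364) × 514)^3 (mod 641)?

622

439 × 299 = 131261 ≡ 497 (mod 641)
497 × 364 = 180908 ≡ 146 (mod 641)
146 × 514 = 75044 ≡ 47 (mod 641)
(47)^3 ≡ 622 (mod 641)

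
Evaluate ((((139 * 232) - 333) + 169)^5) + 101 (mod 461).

139 * 232 = 32248 ≡ 439 (mod 461)
439 - 333 = 106
106 + 169 = 275
(275)^5 ≡ 32 (mod 461)
32 + 101 = 133

133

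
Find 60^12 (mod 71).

12 in binary is 1100, i.e. 12 = 8 + 4.
60^1 ≡ 60 (mod 71)
60^2 ≡ 60^2 = 3600 ≡ 50 (mod 71)
60^4 ≡ 50^2 = 2500 ≡ 15 (mod 71)
60^8 ≡ 15^2 = 225 ≡ 12 (mod 71)
60^12 = 60^8 × 60^4 ≡ 12 × 15 (mod 71).
12 × 15 = 180 ≡ 38 (mod 71).

38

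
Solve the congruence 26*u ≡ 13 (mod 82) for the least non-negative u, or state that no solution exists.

gcd(26, 82) = 2, and 2 does not divide 13.
So the congruence has no solution.

no solution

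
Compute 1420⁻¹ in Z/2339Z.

1550

2339 = 1*1420 + 919
1420 = 1*919 + 501
919 = 1*501 + 418
501 = 1*418 + 83
418 = 5*83 + 3
83 = 27*3 + 2
3 = 1*2 + 1
2 = 2*1 + 0
gcd(1420, 2339) = 1, so the inverse exists.
Back-substitute for 1:
1 = 1*3 − 1*2
  = −1*83 + 28*3
  = 28*418 − 141*83
  = −141*501 + 169*418
  = 169*919 − 310*501
  = −310*1420 + 479*919
  = 479*2339 − 789*1420
So 1420⁻¹ ≡ −789 ≡ 1550 (mod 2339).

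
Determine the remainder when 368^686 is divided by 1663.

686 in binary is 1010101110, i.e. 686 = 512 + 128 + 32 + 8 + 4 + 2.
368^1 ≡ 368 (mod 1663)
368^2 ≡ 368^2 = 135424 ≡ 721 (mod 1663)
368^4 ≡ 721^2 = 519841 ≡ 985 (mod 1663)
368^8 ≡ 985^2 = 970225 ≡ 696 (mod 1663)
368^16 ≡ 696^2 = 484416 ≡ 483 (mod 1663)
368^32 ≡ 483^2 = 233289 ≡ 469 (mod 1663)
368^64 ≡ 469^2 = 219961 ≡ 445 (mod 1663)
368^128 ≡ 445^2 = 198025 ≡ 128 (mod 1663)
368^256 ≡ 128^2 = 16384 ≡ 1417 (mod 1663)
368^512 ≡ 1417^2 = 2007889 ≡ 648 (mod 1663)
368^686 = 368^512 · 368^128 · 368^32 · 368^8 · 368^4 · 368^2 ≡ 648 · 128 · 469 · 696 · 985 · 721 (mod 1663).
Accumulate the product:
648 · 128 = 82944 ≡ 1457
1457 · 469 = 683333 ≡ 1503
1503 · 696 = 1046088 ≡ 61
61 · 985 = 60085 ≡ 217
217 · 721 = 156457 ≡ 135

135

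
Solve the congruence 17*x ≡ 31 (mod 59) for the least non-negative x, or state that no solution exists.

40

gcd(17, 59) = 1, so a unique solution mod 59 exists.
17⁻¹ ≡ 7 (mod 59).
x ≡ 7*31 ≡ 40 (mod 59).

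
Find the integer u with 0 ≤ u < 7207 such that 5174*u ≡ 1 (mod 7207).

5041

7207 = 1×5174 + 2033
5174 = 2×2033 + 1108
2033 = 1×1108 + 925
1108 = 1×925 + 183
925 = 5×183 + 10
183 = 18×10 + 3
10 = 3×3 + 1
3 = 3×1 + 0
gcd(5174, 7207) = 1, so the inverse exists.
Back-substitute for 1:
1 = 1×10 − 3×3
  = −3×183 + 55×10
  = 55×925 − 278×183
  = −278×1108 + 333×925
  = 333×2033 − 611×1108
  = −611×5174 + 1555×2033
  = 1555×7207 − 2166×5174
So 5174⁻¹ ≡ −2166 ≡ 5041 (mod 7207).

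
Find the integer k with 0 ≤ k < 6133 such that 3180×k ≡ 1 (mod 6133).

Run the extended Euclidean algorithm:
6133 = 1*3180 + 2953
3180 = 1*2953 + 227
2953 = 13*227 + 2
227 = 113*2 + 1
2 = 2*1 + 0
gcd(3180, 6133) = 1, so the inverse exists.
Bézout: 1 = −1583*6133 + 3053*3180.
So 3180⁻¹ ≡ 3053 (mod 6133).

3053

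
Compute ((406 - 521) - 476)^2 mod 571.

400

406 - 521 = -115 ≡ 456 (mod 571)
456 - 476 = -20 ≡ 551 (mod 571)
(551)^2 ≡ 400 (mod 571)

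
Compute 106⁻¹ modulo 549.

202

Apply the Euclidean algorithm and back-substitute:
549 = 5*106 + 19
106 = 5*19 + 11
19 = 1*11 + 8
11 = 1*8 + 3
8 = 2*3 + 2
3 = 1*2 + 1
2 = 2*1 + 0
gcd(106, 549) = 1, so the inverse exists.
Bézout: 1 = −39*549 + 202*106.
So 106⁻¹ ≡ 202 (mod 549).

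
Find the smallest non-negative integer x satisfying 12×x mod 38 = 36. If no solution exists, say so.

gcd(12, 38) = 2, and 2 | 36, so solutions exist.
Divide through by 2: 6×x = 18 (mod 19).
6⁻¹ ≡ 16 (mod 19).
x ≡ 16×18 ≡ 3 (mod 19).
The smallest non-negative solution is x = 3.

3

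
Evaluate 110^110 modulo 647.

Compute successive squares:
110 in binary is 1101110, i.e. 110 = 64 + 32 + 8 + 4 + 2.
110^1 ≡ 110 (mod 647)
110^2 ≡ 110^2 = 12100 ≡ 454 (mod 647)
110^4 ≡ 454^2 = 206116 ≡ 370 (mod 647)
110^8 ≡ 370^2 = 136900 ≡ 383 (mod 647)
110^16 ≡ 383^2 = 146689 ≡ 467 (mod 647)
110^32 ≡ 467^2 = 218089 ≡ 50 (mod 647)
110^64 ≡ 50^2 = 2500 ≡ 559 (mod 647)
110^110 = 110^64 * 110^32 * 110^8 * 110^4 * 110^2 ≡ 559 * 50 * 383 * 370 * 454 (mod 647).
Accumulate the product:
559 * 50 = 27950 ≡ 129
129 * 383 = 49407 ≡ 235
235 * 370 = 86950 ≡ 252
252 * 454 = 114408 ≡ 536

536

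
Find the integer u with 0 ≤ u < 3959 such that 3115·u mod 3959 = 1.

2791

By the extended Euclidean algorithm:
3959 = 1·3115 + 844
3115 = 3·844 + 583
844 = 1·583 + 261
583 = 2·261 + 61
261 = 4·61 + 17
61 = 3·17 + 10
17 = 1·10 + 7
10 = 1·7 + 3
7 = 2·3 + 1
3 = 3·1 + 0
gcd(3115, 3959) = 1, so the inverse exists.
Bézout: 1 = 919·3959 − 1168·3115.
So 3115⁻¹ ≡ −1168 ≡ 2791 (mod 3959).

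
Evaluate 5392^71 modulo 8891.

Compute successive squares:
71 in binary is 1000111, i.e. 71 = 64 + 4 + 2 + 1.
5392^1 ≡ 5392 (mod 8891)
5392^2 ≡ 5392^2 = 29073664 ≡ 94 (mod 8891)
5392^4 ≡ 94^2 = 8836 (mod 8891)
5392^8 ≡ 8836^2 = 78074896 ≡ 3025 (mod 8891)
5392^16 ≡ 3025^2 = 9150625 ≡ 1786 (mod 8891)
5392^32 ≡ 1786^2 = 3189796 ≡ 6818 (mod 8891)
5392^64 ≡ 6818^2 = 46485124 ≡ 2976 (mod 8891)
5392^71 = 5392^64 × 5392^4 × 5392^2 × 5392^1 ≡ 2976 × 8836 × 94 × 5392 (mod 8891).
Accumulate the product:
2976 × 8836 = 26295936 ≡ 5249
5249 × 94 = 493406 ≡ 4401
4401 × 5392 = 23730192 ≡ 113

113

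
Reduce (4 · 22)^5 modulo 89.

4 · 22 = 88
(88)^5 ≡ 88 (mod 89)

88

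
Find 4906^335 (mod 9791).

4889

Compute successive squares:
335 in binary is 101001111, i.e. 335 = 256 + 64 + 8 + 4 + 2 + 1.
4906^1 ≡ 4906 (mod 9791)
4906^2 ≡ 4906^2 = 24068836 ≡ 2558 (mod 9791)
4906^4 ≡ 2558^2 = 6543364 ≡ 2976 (mod 9791)
4906^8 ≡ 2976^2 = 8856576 ≡ 5512 (mod 9791)
4906^16 ≡ 5512^2 = 30382144 ≡ 671 (mod 9791)
4906^32 ≡ 671^2 = 450241 ≡ 9646 (mod 9791)
4906^64 ≡ 9646^2 = 93045316 ≡ 1443 (mod 9791)
4906^128 ≡ 1443^2 = 2082249 ≡ 6557 (mod 9791)
4906^256 ≡ 6557^2 = 42994249 ≡ 1968 (mod 9791)
4906^335 = 4906^256 * 4906^64 * 4906^8 * 4906^4 * 4906^2 * 4906^1 ≡ 1968 * 1443 * 5512 * 2976 * 2558 * 4906 (mod 9791).
Accumulate the product:
1968 * 1443 = 2839824 ≡ 434
434 * 5512 = 2392208 ≡ 3204
3204 * 2976 = 9535104 ≡ 8461
8461 * 2558 = 21643238 ≡ 5128
5128 * 4906 = 25157968 ≡ 4889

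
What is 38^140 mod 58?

30

Using repeated squaring:
140 in binary is 10001100, i.e. 140 = 128 + 8 + 4.
38^1 ≡ 38 (mod 58)
38^2 ≡ 38^2 = 1444 ≡ 52 (mod 58)
38^4 ≡ 52^2 = 2704 ≡ 36 (mod 58)
38^8 ≡ 36^2 = 1296 ≡ 20 (mod 58)
38^16 ≡ 20^2 = 400 ≡ 52 (mod 58)
38^32 ≡ 52^2 = 2704 ≡ 36 (mod 58)
38^64 ≡ 36^2 = 1296 ≡ 20 (mod 58)
38^128 ≡ 20^2 = 400 ≡ 52 (mod 58)
38^140 = 38^128 × 38^8 × 38^4 ≡ 52 × 20 × 36 (mod 58).
Accumulate the product:
52 × 20 = 1040 ≡ 54
54 × 36 = 1944 ≡ 30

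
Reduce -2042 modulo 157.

-2042 = -14*157 + 156, so -2042 ≡ 156 (mod 157).

156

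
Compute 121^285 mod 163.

285 in binary is 100011101, i.e. 285 = 256 + 16 + 8 + 4 + 1.
121^1 ≡ 121 (mod 163)
121^2 ≡ 121^2 = 14641 ≡ 134 (mod 163)
121^4 ≡ 134^2 = 17956 ≡ 26 (mod 163)
121^8 ≡ 26^2 = 676 ≡ 24 (mod 163)
121^16 ≡ 24^2 = 576 ≡ 87 (mod 163)
121^32 ≡ 87^2 = 7569 ≡ 71 (mod 163)
121^64 ≡ 71^2 = 5041 ≡ 151 (mod 163)
121^128 ≡ 151^2 = 22801 ≡ 144 (mod 163)
121^256 ≡ 144^2 = 20736 ≡ 35 (mod 163)
121^285 = 121^256 · 121^16 · 121^8 · 121^4 · 121^1 ≡ 35 · 87 · 24 · 26 · 121 (mod 163).
Accumulate the product:
35 · 87 = 3045 ≡ 111
111 · 24 = 2664 ≡ 56
56 · 26 = 1456 ≡ 152
152 · 121 = 18392 ≡ 136

136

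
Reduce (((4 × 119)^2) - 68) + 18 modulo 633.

545

4 × 119 = 476
(476)^2 ≡ 595 (mod 633)
595 - 68 = 527
527 + 18 = 545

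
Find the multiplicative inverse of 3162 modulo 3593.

Run the extended Euclidean algorithm:
3593 = 1×3162 + 431
3162 = 7×431 + 145
431 = 2×145 + 141
145 = 1×141 + 4
141 = 35×4 + 1
4 = 4×1 + 0
gcd(3162, 3593) = 1, so the inverse exists.
Bézout: 1 = 785×3593 − 892×3162.
So 3162⁻¹ ≡ −892 ≡ 2701 (mod 3593).

2701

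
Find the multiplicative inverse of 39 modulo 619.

619 = 15*39 + 34
39 = 1*34 + 5
34 = 6*5 + 4
5 = 1*4 + 1
4 = 4*1 + 0
gcd(39, 619) = 1, so the inverse exists.
Bézout: 1 = −8*619 + 127*39.
So 39⁻¹ ≡ 127 (mod 619).

127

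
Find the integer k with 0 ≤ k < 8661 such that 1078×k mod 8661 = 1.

Run the extended Euclidean algorithm:
8661 = 8·1078 + 37
1078 = 29·37 + 5
37 = 7·5 + 2
5 = 2·2 + 1
2 = 2·1 + 0
gcd(1078, 8661) = 1, so the inverse exists.
Back-substitute for 1:
1 = 1·5 − 2·2
  = −2·37 + 15·5
  = 15·1078 − 437·37
  = −437·8661 + 3511·1078
So 1078⁻¹ ≡ 3511 (mod 8661).

3511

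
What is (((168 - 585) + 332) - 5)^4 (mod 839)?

168 - 585 = -417 ≡ 422 (mod 839)
422 + 332 = 754
754 - 5 = 749
(749)^4 ≡ 200 (mod 839)

200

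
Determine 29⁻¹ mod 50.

50 = 1·29 + 21
29 = 1·21 + 8
21 = 2·8 + 5
8 = 1·5 + 3
5 = 1·3 + 2
3 = 1·2 + 1
2 = 2·1 + 0
gcd(29, 50) = 1, so the inverse exists.
Back-substitute for 1:
1 = 1·3 − 1·2
  = −1·5 + 2·3
  = 2·8 − 3·5
  = −3·21 + 8·8
  = 8·29 − 11·21
  = −11·50 + 19·29
So 29⁻¹ ≡ 19 (mod 50).

19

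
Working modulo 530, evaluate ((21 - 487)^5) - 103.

21 - 487 = -466 ≡ 64 (mod 530)
(64)^5 ≡ 514 (mod 530)
514 - 103 = 411

411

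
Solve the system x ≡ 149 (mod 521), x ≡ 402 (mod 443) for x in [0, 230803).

521⁻¹ mod 443: 521*142 ≡ 1 (mod 443), so 521⁻¹ ≡ 142.
x = 149 + 521*((402 − 149)*142 mod 443) = 149 + 521*43 = 22552.
Check: 22552 mod 521 = 149, 22552 mod 443 = 402. ✓

22552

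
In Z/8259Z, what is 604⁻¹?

By the extended Euclidean algorithm:
8259 = 13·604 + 407
604 = 1·407 + 197
407 = 2·197 + 13
197 = 15·13 + 2
13 = 6·2 + 1
2 = 2·1 + 0
gcd(604, 8259) = 1, so the inverse exists.
Back-substitute for 1:
1 = 1·13 − 6·2
  = −6·197 + 91·13
  = 91·407 − 188·197
  = −188·604 + 279·407
  = 279·8259 − 3815·604
So 604⁻¹ ≡ −3815 ≡ 4444 (mod 8259).

4444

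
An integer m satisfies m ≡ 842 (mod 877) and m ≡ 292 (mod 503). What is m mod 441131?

877⁻¹ mod 503: 877·464 ≡ 1 (mod 503), so 877⁻¹ ≡ 464.
m = 842 + 877·((292 − 842)·464 mod 503) = 842 + 877·324 = 284990.
Check: 284990 mod 877 = 842, 284990 mod 503 = 292. ✓

284990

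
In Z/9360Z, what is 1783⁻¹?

Apply the Euclidean algorithm and back-substitute:
9360 = 5·1783 + 445
1783 = 4·445 + 3
445 = 148·3 + 1
3 = 3·1 + 0
gcd(1783, 9360) = 1, so the inverse exists.
Bézout: 1 = 593·9360 − 3113·1783.
So 1783⁻¹ ≡ −3113 ≡ 6247 (mod 9360).

6247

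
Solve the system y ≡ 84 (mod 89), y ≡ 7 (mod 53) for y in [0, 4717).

89⁻¹ mod 53: 89·28 ≡ 1 (mod 53), so 89⁻¹ ≡ 28.
y = 84 + 89·((7 − 84)·28 mod 53) = 84 + 89·17 = 1597.

1597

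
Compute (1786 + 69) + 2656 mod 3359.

1152

1786 + 69 = 1855
1855 + 2656 = 4511 ≡ 1152 (mod 3359)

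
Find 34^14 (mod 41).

By square-and-multiply:
34^1 ≡ 34 (mod 41)
34^2 ≡ 34^2 = 1156 ≡ 8 (mod 41)
34^4 ≡ 8^2 = 64 ≡ 23 (mod 41)
34^8 ≡ 23^2 = 529 ≡ 37 (mod 41)
34^14 = 34^8 · 34^4 · 34^2 ≡ 37 · 23 · 8 (mod 41).
Accumulate the product:
37 · 23 = 851 ≡ 31
31 · 8 = 248 ≡ 2

2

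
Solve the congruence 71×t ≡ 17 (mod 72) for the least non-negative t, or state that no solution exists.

55

gcd(71, 72) = 1, so a unique solution mod 72 exists.
71⁻¹ ≡ 71 (mod 72).
t ≡ 71×17 ≡ 55 (mod 72).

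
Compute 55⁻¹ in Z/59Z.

44

Run the extended Euclidean algorithm:
59 = 1*55 + 4
55 = 13*4 + 3
4 = 1*3 + 1
3 = 3*1 + 0
gcd(55, 59) = 1, so the inverse exists.
Bézout: 1 = 14*59 − 15*55.
So 55⁻¹ ≡ −15 ≡ 44 (mod 59).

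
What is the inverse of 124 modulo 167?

66

Apply the Euclidean algorithm and back-substitute:
167 = 1×124 + 43
124 = 2×43 + 38
43 = 1×38 + 5
38 = 7×5 + 3
5 = 1×3 + 2
3 = 1×2 + 1
2 = 2×1 + 0
gcd(124, 167) = 1, so the inverse exists.
Back-substitute for 1:
1 = 1×3 − 1×2
  = −1×5 + 2×3
  = 2×38 − 15×5
  = −15×43 + 17×38
  = 17×124 − 49×43
  = −49×167 + 66×124
So 124⁻¹ ≡ 66 (mod 167).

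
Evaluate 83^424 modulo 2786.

424 in binary is 110101000, i.e. 424 = 256 + 128 + 32 + 8.
83^1 ≡ 83 (mod 2786)
83^2 ≡ 83^2 = 6889 ≡ 1317 (mod 2786)
83^4 ≡ 1317^2 = 1734489 ≡ 1597 (mod 2786)
83^8 ≡ 1597^2 = 2550409 ≡ 1219 (mod 2786)
83^16 ≡ 1219^2 = 1485961 ≡ 1023 (mod 2786)
83^32 ≡ 1023^2 = 1046529 ≡ 1779 (mod 2786)
83^64 ≡ 1779^2 = 3164841 ≡ 2731 (mod 2786)
83^128 ≡ 2731^2 = 7458361 ≡ 239 (mod 2786)
83^256 ≡ 239^2 = 57121 ≡ 1401 (mod 2786)
83^424 = 83^256 × 83^128 × 83^32 × 83^8 ≡ 1401 × 239 × 1779 × 1219 (mod 2786).
Accumulate the product:
1401 × 239 = 334839 ≡ 519
519 × 1779 = 923301 ≡ 1135
1135 × 1219 = 1383565 ≡ 1709

1709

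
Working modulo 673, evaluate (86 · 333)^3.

405

86 · 333 = 28638 ≡ 372 (mod 673)
(372)^3 ≡ 405 (mod 673)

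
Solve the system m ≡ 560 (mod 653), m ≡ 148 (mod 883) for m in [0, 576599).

91980

653⁻¹ mod 883: 653*334 ≡ 1 (mod 883), so 653⁻¹ ≡ 334.
m = 560 + 653*((148 − 560)*334 mod 883) = 560 + 653*140 = 91980.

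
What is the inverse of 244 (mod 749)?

By the extended Euclidean algorithm:
749 = 3×244 + 17
244 = 14×17 + 6
17 = 2×6 + 5
6 = 1×5 + 1
5 = 5×1 + 0
gcd(244, 749) = 1, so the inverse exists.
Back-substitute for 1:
1 = 1×6 − 1×5
  = −1×17 + 3×6
  = 3×244 − 43×17
  = −43×749 + 132×244
So 244⁻¹ ≡ 132 (mod 749).

132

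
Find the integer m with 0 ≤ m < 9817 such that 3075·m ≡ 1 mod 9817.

2305

9817 = 3*3075 + 592
3075 = 5*592 + 115
592 = 5*115 + 17
115 = 6*17 + 13
17 = 1*13 + 4
13 = 3*4 + 1
4 = 4*1 + 0
gcd(3075, 9817) = 1, so the inverse exists.
Back-substitute for 1:
1 = 1*13 − 3*4
  = −3*17 + 4*13
  = 4*115 − 27*17
  = −27*592 + 139*115
  = 139*3075 − 722*592
  = −722*9817 + 2305*3075
So 3075⁻¹ ≡ 2305 (mod 9817).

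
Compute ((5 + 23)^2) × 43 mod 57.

5 + 23 = 28
(28)^2 ≡ 43 (mod 57)
43 × 43 = 1849 ≡ 25 (mod 57)

25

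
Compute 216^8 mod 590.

536

216^1 ≡ 216 (mod 590)
216^2 ≡ 216^2 = 46656 ≡ 46 (mod 590)
216^4 ≡ 46^2 = 2116 ≡ 346 (mod 590)
216^8 ≡ 346^2 = 119716 ≡ 536 (mod 590)
So 216^8 ≡ 536 (mod 590).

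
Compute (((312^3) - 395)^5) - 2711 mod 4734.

1790

(312)^3 ≡ 2718 (mod 4734)
2718 - 395 = 2323
(2323)^5 ≡ 4501 (mod 4734)
4501 - 2711 = 1790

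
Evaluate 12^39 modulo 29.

Using repeated squaring:
39 in binary is 100111, i.e. 39 = 32 + 4 + 2 + 1.
12^1 ≡ 12 (mod 29)
12^2 ≡ 12^2 = 144 ≡ 28 (mod 29)
12^4 ≡ 28^2 = 784 ≡ 1 (mod 29)
12^8 ≡ 1^2 = 1 (mod 29)
12^16 ≡ 1^2 = 1 (mod 29)
12^32 ≡ 1^2 = 1 (mod 29)
12^39 = 12^32 × 12^4 × 12^2 × 12^1 ≡ 1 × 1 × 28 × 12 (mod 29).
Accumulate the product:
1 × 1 = 1
1 × 28 = 28
28 × 12 = 336 ≡ 17

17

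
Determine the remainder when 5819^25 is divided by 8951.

5819^1 ≡ 5819 (mod 8951)
5819^2 ≡ 5819^2 = 33860761 ≡ 8079 (mod 8951)
5819^4 ≡ 8079^2 = 65270241 ≡ 8500 (mod 8951)
5819^8 ≡ 8500^2 = 72250000 ≡ 6479 (mod 8951)
5819^16 ≡ 6479^2 = 41977441 ≡ 6202 (mod 8951)
5819^25 = 5819^16 * 5819^8 * 5819^1 ≡ 6202 * 6479 * 5819 (mod 8951).
Accumulate the product:
6202 * 6479 = 40182758 ≡ 1719
1719 * 5819 = 10002861 ≡ 4594

4594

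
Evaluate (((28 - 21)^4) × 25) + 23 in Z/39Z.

27

28 - 21 = 7
(7)^4 ≡ 22 (mod 39)
22 × 25 = 550 ≡ 4 (mod 39)
4 + 23 = 27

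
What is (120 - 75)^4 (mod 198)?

45

120 - 75 = 45
(45)^4 ≡ 45 (mod 198)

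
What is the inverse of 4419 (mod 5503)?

2188

By the extended Euclidean algorithm:
5503 = 1·4419 + 1084
4419 = 4·1084 + 83
1084 = 13·83 + 5
83 = 16·5 + 3
5 = 1·3 + 2
3 = 1·2 + 1
2 = 2·1 + 0
gcd(4419, 5503) = 1, so the inverse exists.
Back-substitute for 1:
1 = 1·3 − 1·2
  = −1·5 + 2·3
  = 2·83 − 33·5
  = −33·1084 + 431·83
  = 431·4419 − 1757·1084
  = −1757·5503 + 2188·4419
So 4419⁻¹ ≡ 2188 (mod 5503).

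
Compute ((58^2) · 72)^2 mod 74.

36

(58)^2 ≡ 34 (mod 74)
34 · 72 = 2448 ≡ 6 (mod 74)
(6)^2 ≡ 36 (mod 74)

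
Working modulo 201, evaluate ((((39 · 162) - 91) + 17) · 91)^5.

39 · 162 = 6318 ≡ 87 (mod 201)
87 - 91 = -4 ≡ 197 (mod 201)
197 + 17 = 214 ≡ 13 (mod 201)
13 · 91 = 1183 ≡ 178 (mod 201)
(178)^5 ≡ 79 (mod 201)

79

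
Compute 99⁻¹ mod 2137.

626

By the extended Euclidean algorithm:
2137 = 21×99 + 58
99 = 1×58 + 41
58 = 1×41 + 17
41 = 2×17 + 7
17 = 2×7 + 3
7 = 2×3 + 1
3 = 3×1 + 0
gcd(99, 2137) = 1, so the inverse exists.
Back-substitute for 1:
1 = 1×7 − 2×3
  = −2×17 + 5×7
  = 5×41 − 12×17
  = −12×58 + 17×41
  = 17×99 − 29×58
  = −29×2137 + 626×99
So 99⁻¹ ≡ 626 (mod 2137).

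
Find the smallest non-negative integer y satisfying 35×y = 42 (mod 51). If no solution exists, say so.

gcd(35, 51) = 1, so a unique solution mod 51 exists.
35⁻¹ ≡ 35 (mod 51).
y ≡ 35×42 ≡ 42 (mod 51).

42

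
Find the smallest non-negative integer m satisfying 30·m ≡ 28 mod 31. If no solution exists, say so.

3

gcd(30, 31) = 1, so a unique solution mod 31 exists.
30⁻¹ ≡ 30 (mod 31).
m ≡ 30·28 ≡ 3 (mod 31).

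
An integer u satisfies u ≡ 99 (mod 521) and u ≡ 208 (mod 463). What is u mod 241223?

521⁻¹ mod 463: 521×8 ≡ 1 (mod 463), so 521⁻¹ ≡ 8.
u = 99 + 521×((208 − 99)×8 mod 463) = 99 + 521×409 = 213188.
Check: 213188 mod 521 = 99, 213188 mod 463 = 208. ✓

213188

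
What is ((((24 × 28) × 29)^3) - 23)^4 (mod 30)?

1

24 × 28 = 672 ≡ 12 (mod 30)
12 × 29 = 348 ≡ 18 (mod 30)
(18)^3 ≡ 12 (mod 30)
12 - 23 = -11 ≡ 19 (mod 30)
(19)^4 ≡ 1 (mod 30)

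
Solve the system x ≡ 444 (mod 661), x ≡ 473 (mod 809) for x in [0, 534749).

32833

661⁻¹ mod 809: 661*727 ≡ 1 (mod 809), so 661⁻¹ ≡ 727.
x = 444 + 661*((473 − 444)*727 mod 809) = 444 + 661*49 = 32833.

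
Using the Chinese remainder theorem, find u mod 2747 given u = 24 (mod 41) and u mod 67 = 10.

41⁻¹ mod 67: 41*18 ≡ 1 (mod 67), so 41⁻¹ ≡ 18.
u = 24 + 41*((10 − 24)*18 mod 67) = 24 + 41*16 = 680.
Check: 680 mod 41 = 24, 680 mod 67 = 10. ✓

680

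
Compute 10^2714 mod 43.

25

2714 in binary is 101010011010, i.e. 2714 = 2048 + 512 + 128 + 16 + 8 + 2.
10^1 ≡ 10 (mod 43)
10^2 ≡ 10^2 = 100 ≡ 14 (mod 43)
10^4 ≡ 14^2 = 196 ≡ 24 (mod 43)
10^8 ≡ 24^2 = 576 ≡ 17 (mod 43)
10^16 ≡ 17^2 = 289 ≡ 31 (mod 43)
10^32 ≡ 31^2 = 961 ≡ 15 (mod 43)
10^64 ≡ 15^2 = 225 ≡ 10 (mod 43)
10^128 ≡ 10^2 = 100 ≡ 14 (mod 43)
10^256 ≡ 14^2 = 196 ≡ 24 (mod 43)
10^512 ≡ 24^2 = 576 ≡ 17 (mod 43)
10^1024 ≡ 17^2 = 289 ≡ 31 (mod 43)
10^2048 ≡ 31^2 = 961 ≡ 15 (mod 43)
10^2714 = 10^2048 * 10^512 * 10^128 * 10^16 * 10^8 * 10^2 ≡ 15 * 17 * 14 * 31 * 17 * 14 (mod 43).
Accumulate the product:
15 * 17 = 255 ≡ 40
40 * 14 = 560 ≡ 1
1 * 31 = 31
31 * 17 = 527 ≡ 11
11 * 14 = 154 ≡ 25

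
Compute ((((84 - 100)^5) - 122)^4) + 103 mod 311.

155

84 - 100 = -16 ≡ 295 (mod 311)
(295)^5 ≡ 116 (mod 311)
116 - 122 = -6 ≡ 305 (mod 311)
(305)^4 ≡ 52 (mod 311)
52 + 103 = 155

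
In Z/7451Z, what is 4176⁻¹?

1993

Apply the Euclidean algorithm and back-substitute:
7451 = 1*4176 + 3275
4176 = 1*3275 + 901
3275 = 3*901 + 572
901 = 1*572 + 329
572 = 1*329 + 243
329 = 1*243 + 86
243 = 2*86 + 71
86 = 1*71 + 15
71 = 4*15 + 11
15 = 1*11 + 4
11 = 2*4 + 3
4 = 1*3 + 1
3 = 3*1 + 0
gcd(4176, 7451) = 1, so the inverse exists.
Bézout: 1 = −1117*7451 + 1993*4176.
So 4176⁻¹ ≡ 1993 (mod 7451).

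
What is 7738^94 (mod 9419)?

Compute successive squares:
7738^1 ≡ 7738 (mod 9419)
7738^2 ≡ 7738^2 = 59876644 ≡ 61 (mod 9419)
7738^4 ≡ 61^2 = 3721 (mod 9419)
7738^8 ≡ 3721^2 = 13845841 ≡ 9330 (mod 9419)
7738^16 ≡ 9330^2 = 87048900 ≡ 7921 (mod 9419)
7738^32 ≡ 7921^2 = 62742241 ≡ 2282 (mod 9419)
7738^64 ≡ 2282^2 = 5207524 ≡ 8236 (mod 9419)
7738^94 = 7738^64 × 7738^16 × 7738^8 × 7738^4 × 7738^2 ≡ 8236 × 7921 × 9330 × 3721 × 61 (mod 9419).
Accumulate the product:
8236 × 7921 = 65237356 ≡ 1362
1362 × 9330 = 12707460 ≡ 1229
1229 × 3721 = 4573109 ≡ 4894
4894 × 61 = 298534 ≡ 6545

6545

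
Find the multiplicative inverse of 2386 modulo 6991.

3349

6991 = 2*2386 + 2219
2386 = 1*2219 + 167
2219 = 13*167 + 48
167 = 3*48 + 23
48 = 2*23 + 2
23 = 11*2 + 1
2 = 2*1 + 0
gcd(2386, 6991) = 1, so the inverse exists.
Back-substitute for 1:
1 = 1*23 − 11*2
  = −11*48 + 23*23
  = 23*167 − 80*48
  = −80*2219 + 1063*167
  = 1063*2386 − 1143*2219
  = −1143*6991 + 3349*2386
So 2386⁻¹ ≡ 3349 (mod 6991).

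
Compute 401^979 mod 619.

979 in binary is 1111010011, i.e. 979 = 512 + 256 + 128 + 64 + 16 + 2 + 1.
401^1 ≡ 401 (mod 619)
401^2 ≡ 401^2 = 160801 ≡ 480 (mod 619)
401^4 ≡ 480^2 = 230400 ≡ 132 (mod 619)
401^8 ≡ 132^2 = 17424 ≡ 92 (mod 619)
401^16 ≡ 92^2 = 8464 ≡ 417 (mod 619)
401^32 ≡ 417^2 = 173889 ≡ 569 (mod 619)
401^64 ≡ 569^2 = 323761 ≡ 24 (mod 619)
401^128 ≡ 24^2 = 576 (mod 619)
401^256 ≡ 576^2 = 331776 ≡ 611 (mod 619)
401^512 ≡ 611^2 = 373321 ≡ 64 (mod 619)
401^979 = 401^512 × 401^256 × 401^128 × 401^64 × 401^16 × 401^2 × 401^1 ≡ 64 × 611 × 576 × 24 × 417 × 480 × 401 (mod 619).
Accumulate the product:
64 × 611 = 39104 ≡ 107
107 × 576 = 61632 ≡ 351
351 × 24 = 8424 ≡ 377
377 × 417 = 157209 ≡ 602
602 × 480 = 288960 ≡ 506
506 × 401 = 202906 ≡ 493

493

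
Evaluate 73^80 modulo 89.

80 in binary is 1010000, i.e. 80 = 64 + 16.
73^1 ≡ 73 (mod 89)
73^2 ≡ 73^2 = 5329 ≡ 78 (mod 89)
73^4 ≡ 78^2 = 6084 ≡ 32 (mod 89)
73^8 ≡ 32^2 = 1024 ≡ 45 (mod 89)
73^16 ≡ 45^2 = 2025 ≡ 67 (mod 89)
73^32 ≡ 67^2 = 4489 ≡ 39 (mod 89)
73^64 ≡ 39^2 = 1521 ≡ 8 (mod 89)
73^80 = 73^64 * 73^16 ≡ 8 * 67 (mod 89).
8 * 67 = 536 ≡ 2 (mod 89).

2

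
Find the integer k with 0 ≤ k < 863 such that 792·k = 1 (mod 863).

158

Run the extended Euclidean algorithm:
863 = 1·792 + 71
792 = 11·71 + 11
71 = 6·11 + 5
11 = 2·5 + 1
5 = 5·1 + 0
gcd(792, 863) = 1, so the inverse exists.
Back-substitute for 1:
1 = 1·11 − 2·5
  = −2·71 + 13·11
  = 13·792 − 145·71
  = −145·863 + 158·792
So 792⁻¹ ≡ 158 (mod 863).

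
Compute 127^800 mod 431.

330

127^1 ≡ 127 (mod 431)
127^2 ≡ 127^2 = 16129 ≡ 182 (mod 431)
127^4 ≡ 182^2 = 33124 ≡ 368 (mod 431)
127^8 ≡ 368^2 = 135424 ≡ 90 (mod 431)
127^16 ≡ 90^2 = 8100 ≡ 342 (mod 431)
127^32 ≡ 342^2 = 116964 ≡ 163 (mod 431)
127^64 ≡ 163^2 = 26569 ≡ 278 (mod 431)
127^128 ≡ 278^2 = 77284 ≡ 135 (mod 431)
127^256 ≡ 135^2 = 18225 ≡ 123 (mod 431)
127^512 ≡ 123^2 = 15129 ≡ 44 (mod 431)
127^800 = 127^512 * 127^256 * 127^32 ≡ 44 * 123 * 163 (mod 431).
Accumulate the product:
44 * 123 = 5412 ≡ 240
240 * 163 = 39120 ≡ 330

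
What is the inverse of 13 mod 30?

7

By the extended Euclidean algorithm:
30 = 2×13 + 4
13 = 3×4 + 1
4 = 4×1 + 0
gcd(13, 30) = 1, so the inverse exists.
Bézout: 1 = −3×30 + 7×13.
So 13⁻¹ ≡ 7 (mod 30).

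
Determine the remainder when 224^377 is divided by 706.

632

224^1 ≡ 224 (mod 706)
224^2 ≡ 224^2 = 50176 ≡ 50 (mod 706)
224^4 ≡ 50^2 = 2500 ≡ 382 (mod 706)
224^8 ≡ 382^2 = 145924 ≡ 488 (mod 706)
224^16 ≡ 488^2 = 238144 ≡ 222 (mod 706)
224^32 ≡ 222^2 = 49284 ≡ 570 (mod 706)
224^64 ≡ 570^2 = 324900 ≡ 140 (mod 706)
224^128 ≡ 140^2 = 19600 ≡ 538 (mod 706)
224^256 ≡ 538^2 = 289444 ≡ 690 (mod 706)
224^377 = 224^256 * 224^64 * 224^32 * 224^16 * 224^8 * 224^1 ≡ 690 * 140 * 570 * 222 * 488 * 224 (mod 706).
Accumulate the product:
690 * 140 = 96600 ≡ 584
584 * 570 = 332880 ≡ 354
354 * 222 = 78588 ≡ 222
222 * 488 = 108336 ≡ 318
318 * 224 = 71232 ≡ 632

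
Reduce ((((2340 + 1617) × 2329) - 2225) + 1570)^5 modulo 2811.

2340 + 1617 = 3957 ≡ 1146 (mod 2811)
1146 × 2329 = 2669034 ≡ 1395 (mod 2811)
1395 - 2225 = -830 ≡ 1981 (mod 2811)
1981 + 1570 = 3551 ≡ 740 (mod 2811)
(740)^5 ≡ 788 (mod 2811)

788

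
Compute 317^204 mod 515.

By square-and-multiply:
204 in binary is 11001100, i.e. 204 = 128 + 64 + 8 + 4.
317^1 ≡ 317 (mod 515)
317^2 ≡ 317^2 = 100489 ≡ 64 (mod 515)
317^4 ≡ 64^2 = 4096 ≡ 491 (mod 515)
317^8 ≡ 491^2 = 241081 ≡ 61 (mod 515)
317^16 ≡ 61^2 = 3721 ≡ 116 (mod 515)
317^32 ≡ 116^2 = 13456 ≡ 66 (mod 515)
317^64 ≡ 66^2 = 4356 ≡ 236 (mod 515)
317^128 ≡ 236^2 = 55696 ≡ 76 (mod 515)
317^204 = 317^128 · 317^64 · 317^8 · 317^4 ≡ 76 · 236 · 61 · 491 (mod 515).
Accumulate the product:
76 · 236 = 17936 ≡ 426
426 · 61 = 25986 ≡ 236
236 · 491 = 115876 ≡ 1

1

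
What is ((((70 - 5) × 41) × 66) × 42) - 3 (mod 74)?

70 - 5 = 65
65 × 41 = 2665 ≡ 1 (mod 74)
1 × 66 = 66
66 × 42 = 2772 ≡ 34 (mod 74)
34 - 3 = 31

31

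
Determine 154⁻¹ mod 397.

281

Run the extended Euclidean algorithm:
397 = 2·154 + 89
154 = 1·89 + 65
89 = 1·65 + 24
65 = 2·24 + 17
24 = 1·17 + 7
17 = 2·7 + 3
7 = 2·3 + 1
3 = 3·1 + 0
gcd(154, 397) = 1, so the inverse exists.
Bézout: 1 = 45·397 − 116·154.
So 154⁻¹ ≡ −116 ≡ 281 (mod 397).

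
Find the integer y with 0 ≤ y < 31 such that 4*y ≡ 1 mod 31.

By the extended Euclidean algorithm:
31 = 7*4 + 3
4 = 1*3 + 1
3 = 3*1 + 0
gcd(4, 31) = 1, so the inverse exists.
Back-substitute for 1:
1 = 1*4 − 1*3
  = −1*31 + 8*4
So 4⁻¹ ≡ 8 (mod 31).

8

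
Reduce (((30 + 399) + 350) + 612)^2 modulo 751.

305

30 + 399 = 429
429 + 350 = 779 ≡ 28 (mod 751)
28 + 612 = 640
(640)^2 ≡ 305 (mod 751)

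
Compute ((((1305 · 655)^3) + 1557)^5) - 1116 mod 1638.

1422

1305 · 655 = 854775 ≡ 1377 (mod 1638)
(1377)^3 ≡ 909 (mod 1638)
909 + 1557 = 2466 ≡ 828 (mod 1638)
(828)^5 ≡ 900 (mod 1638)
900 - 1116 = -216 ≡ 1422 (mod 1638)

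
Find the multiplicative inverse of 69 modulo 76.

Apply the Euclidean algorithm and back-substitute:
76 = 1×69 + 7
69 = 9×7 + 6
7 = 1×6 + 1
6 = 6×1 + 0
gcd(69, 76) = 1, so the inverse exists.
Back-substitute for 1:
1 = 1×7 − 1×6
  = −1×69 + 10×7
  = 10×76 − 11×69
So 69⁻¹ ≡ −11 ≡ 65 (mod 76).

65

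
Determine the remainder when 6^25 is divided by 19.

Compute successive squares:
25 in binary is 11001, i.e. 25 = 16 + 8 + 1.
6^1 ≡ 6 (mod 19)
6^2 ≡ 6^2 = 36 ≡ 17 (mod 19)
6^4 ≡ 17^2 = 289 ≡ 4 (mod 19)
6^8 ≡ 4^2 = 16 (mod 19)
6^16 ≡ 16^2 = 256 ≡ 9 (mod 19)
6^25 = 6^16 × 6^8 × 6^1 ≡ 9 × 16 × 6 (mod 19).
Accumulate the product:
9 × 16 = 144 ≡ 11
11 × 6 = 66 ≡ 9

9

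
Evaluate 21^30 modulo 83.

65

By square-and-multiply:
30 in binary is 11110, i.e. 30 = 16 + 8 + 4 + 2.
21^1 ≡ 21 (mod 83)
21^2 ≡ 21^2 = 441 ≡ 26 (mod 83)
21^4 ≡ 26^2 = 676 ≡ 12 (mod 83)
21^8 ≡ 12^2 = 144 ≡ 61 (mod 83)
21^16 ≡ 61^2 = 3721 ≡ 69 (mod 83)
21^30 = 21^16 * 21^8 * 21^4 * 21^2 ≡ 69 * 61 * 12 * 26 (mod 83).
Accumulate the product:
69 * 61 = 4209 ≡ 59
59 * 12 = 708 ≡ 44
44 * 26 = 1144 ≡ 65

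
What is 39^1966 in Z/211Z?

56

Compute successive squares:
1966 in binary is 11110101110, i.e. 1966 = 1024 + 512 + 256 + 128 + 32 + 8 + 4 + 2.
39^1 ≡ 39 (mod 211)
39^2 ≡ 39^2 = 1521 ≡ 44 (mod 211)
39^4 ≡ 44^2 = 1936 ≡ 37 (mod 211)
39^8 ≡ 37^2 = 1369 ≡ 103 (mod 211)
39^16 ≡ 103^2 = 10609 ≡ 59 (mod 211)
39^32 ≡ 59^2 = 3481 ≡ 105 (mod 211)
39^64 ≡ 105^2 = 11025 ≡ 53 (mod 211)
39^128 ≡ 53^2 = 2809 ≡ 66 (mod 211)
39^256 ≡ 66^2 = 4356 ≡ 136 (mod 211)
39^512 ≡ 136^2 = 18496 ≡ 139 (mod 211)
39^1024 ≡ 139^2 = 19321 ≡ 120 (mod 211)
39^1966 = 39^1024 × 39^512 × 39^256 × 39^128 × 39^32 × 39^8 × 39^4 × 39^2 ≡ 120 × 139 × 136 × 66 × 105 × 103 × 37 × 44 (mod 211).
Accumulate the product:
120 × 139 = 16680 ≡ 11
11 × 136 = 1496 ≡ 19
19 × 66 = 1254 ≡ 199
199 × 105 = 20895 ≡ 6
6 × 103 = 618 ≡ 196
196 × 37 = 7252 ≡ 78
78 × 44 = 3432 ≡ 56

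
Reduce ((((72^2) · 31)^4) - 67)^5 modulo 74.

25

(72)^2 ≡ 4 (mod 74)
4 · 31 = 124 ≡ 50 (mod 74)
(50)^4 ≡ 34 (mod 74)
34 - 67 = -33 ≡ 41 (mod 74)
(41)^5 ≡ 25 (mod 74)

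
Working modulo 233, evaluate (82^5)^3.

106

(82)^5 ≡ 59 (mod 233)
(59)^3 ≡ 106 (mod 233)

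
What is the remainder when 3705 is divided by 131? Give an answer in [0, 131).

3705 = 28*131 + 37, so 3705 ≡ 37 (mod 131).

37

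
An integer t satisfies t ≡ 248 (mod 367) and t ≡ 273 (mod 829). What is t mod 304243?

64106

367⁻¹ mod 829: 367*637 ≡ 1 (mod 829), so 367⁻¹ ≡ 637.
t = 248 + 367*((273 − 248)*637 mod 829) = 248 + 367*174 = 64106.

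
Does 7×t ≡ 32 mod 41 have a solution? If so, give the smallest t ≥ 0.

gcd(7, 41) = 1, so a unique solution mod 41 exists.
7⁻¹ ≡ 6 (mod 41).
t ≡ 6×32 ≡ 28 (mod 41).

28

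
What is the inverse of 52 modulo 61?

27

By the extended Euclidean algorithm:
61 = 1×52 + 9
52 = 5×9 + 7
9 = 1×7 + 2
7 = 3×2 + 1
2 = 2×1 + 0
gcd(52, 61) = 1, so the inverse exists.
Back-substitute for 1:
1 = 1×7 − 3×2
  = −3×9 + 4×7
  = 4×52 − 23×9
  = −23×61 + 27×52
So 52⁻¹ ≡ 27 (mod 61).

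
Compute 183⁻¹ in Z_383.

90

383 = 2*183 + 17
183 = 10*17 + 13
17 = 1*13 + 4
13 = 3*4 + 1
4 = 4*1 + 0
gcd(183, 383) = 1, so the inverse exists.
Back-substitute for 1:
1 = 1*13 − 3*4
  = −3*17 + 4*13
  = 4*183 − 43*17
  = −43*383 + 90*183
So 183⁻¹ ≡ 90 (mod 383).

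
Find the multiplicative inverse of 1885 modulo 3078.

Run the extended Euclidean algorithm:
3078 = 1*1885 + 1193
1885 = 1*1193 + 692
1193 = 1*692 + 501
692 = 1*501 + 191
501 = 2*191 + 119
191 = 1*119 + 72
119 = 1*72 + 47
72 = 1*47 + 25
47 = 1*25 + 22
25 = 1*22 + 3
22 = 7*3 + 1
3 = 3*1 + 0
gcd(1885, 3078) = 1, so the inverse exists.
Bézout: 1 = 602*3078 − 983*1885.
So 1885⁻¹ ≡ −983 ≡ 2095 (mod 3078).

2095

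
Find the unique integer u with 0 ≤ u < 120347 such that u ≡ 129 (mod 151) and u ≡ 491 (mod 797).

151⁻¹ mod 797: 151·702 ≡ 1 (mod 797), so 151⁻¹ ≡ 702.
u = 129 + 151·((491 − 129)·702 mod 797) = 129 + 151·678 = 102507.

102507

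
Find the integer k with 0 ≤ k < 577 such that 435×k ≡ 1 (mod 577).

577 = 1·435 + 142
435 = 3·142 + 9
142 = 15·9 + 7
9 = 1·7 + 2
7 = 3·2 + 1
2 = 2·1 + 0
gcd(435, 577) = 1, so the inverse exists.
Bézout: 1 = 193·577 − 256·435.
So 435⁻¹ ≡ −256 ≡ 321 (mod 577).

321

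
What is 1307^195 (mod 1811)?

Using repeated squaring:
1307^1 ≡ 1307 (mod 1811)
1307^2 ≡ 1307^2 = 1708249 ≡ 476 (mod 1811)
1307^4 ≡ 476^2 = 226576 ≡ 201 (mod 1811)
1307^8 ≡ 201^2 = 40401 ≡ 559 (mod 1811)
1307^16 ≡ 559^2 = 312481 ≡ 989 (mod 1811)
1307^32 ≡ 989^2 = 978121 ≡ 181 (mod 1811)
1307^64 ≡ 181^2 = 32761 ≡ 163 (mod 1811)
1307^128 ≡ 163^2 = 26569 ≡ 1215 (mod 1811)
1307^195 = 1307^128 * 1307^64 * 1307^2 * 1307^1 ≡ 1215 * 163 * 476 * 1307 (mod 1811).
Accumulate the product:
1215 * 163 = 198045 ≡ 646
646 * 476 = 307496 ≡ 1437
1437 * 1307 = 1878159 ≡ 152

152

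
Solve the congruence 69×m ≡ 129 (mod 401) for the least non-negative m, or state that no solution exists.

368

gcd(69, 401) = 1, so a unique solution mod 401 exists.
69⁻¹ ≡ 93 (mod 401).
m ≡ 93×129 ≡ 368 (mod 401).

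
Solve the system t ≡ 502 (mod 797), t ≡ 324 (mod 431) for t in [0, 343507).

13254

797⁻¹ mod 431: 797*305 ≡ 1 (mod 431), so 797⁻¹ ≡ 305.
t = 502 + 797*((324 − 502)*305 mod 431) = 502 + 797*16 = 13254.
Check: 13254 mod 797 = 502, 13254 mod 431 = 324. ✓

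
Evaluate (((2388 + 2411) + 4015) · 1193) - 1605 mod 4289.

1158

2388 + 2411 = 4799 ≡ 510 (mod 4289)
510 + 4015 = 4525 ≡ 236 (mod 4289)
236 · 1193 = 281548 ≡ 2763 (mod 4289)
2763 - 1605 = 1158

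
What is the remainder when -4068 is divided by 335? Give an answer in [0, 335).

287

-4068 = -13·335 + 287, so -4068 ≡ 287 (mod 335).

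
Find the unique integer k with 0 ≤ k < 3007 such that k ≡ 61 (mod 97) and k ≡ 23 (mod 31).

643

97⁻¹ mod 31: 97*8 ≡ 1 (mod 31), so 97⁻¹ ≡ 8.
k = 61 + 97*((23 − 61)*8 mod 31) = 61 + 97*6 = 643.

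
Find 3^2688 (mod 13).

1

Compute successive squares:
2688 in binary is 101010000000, i.e. 2688 = 2048 + 512 + 128.
3^1 ≡ 3 (mod 13)
3^2 ≡ 3^2 = 9 (mod 13)
3^4 ≡ 9^2 = 81 ≡ 3 (mod 13)
3^8 ≡ 3^2 = 9 (mod 13)
3^16 ≡ 9^2 = 81 ≡ 3 (mod 13)
3^32 ≡ 3^2 = 9 (mod 13)
3^64 ≡ 9^2 = 81 ≡ 3 (mod 13)
3^128 ≡ 3^2 = 9 (mod 13)
3^256 ≡ 9^2 = 81 ≡ 3 (mod 13)
3^512 ≡ 3^2 = 9 (mod 13)
3^1024 ≡ 9^2 = 81 ≡ 3 (mod 13)
3^2048 ≡ 3^2 = 9 (mod 13)
3^2688 = 3^2048 * 3^512 * 3^128 ≡ 9 * 9 * 9 (mod 13).
Accumulate the product:
9 * 9 = 81 ≡ 3
3 * 9 = 27 ≡ 1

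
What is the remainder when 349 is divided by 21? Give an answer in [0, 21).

13

349 = 16×21 + 13, so 349 ≡ 13 (mod 21).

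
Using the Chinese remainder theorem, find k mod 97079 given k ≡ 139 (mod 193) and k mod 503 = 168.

4192

193⁻¹ mod 503: 193×417 ≡ 1 (mod 503), so 193⁻¹ ≡ 417.
k = 139 + 193×((168 − 139)×417 mod 503) = 139 + 193×21 = 4192.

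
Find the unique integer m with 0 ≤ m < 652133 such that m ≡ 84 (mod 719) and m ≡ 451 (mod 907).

719⁻¹ mod 907: 719*632 ≡ 1 (mod 907), so 719⁻¹ ≡ 632.
m = 84 + 719*((451 − 84)*632 mod 907) = 84 + 719*659 = 473905.

473905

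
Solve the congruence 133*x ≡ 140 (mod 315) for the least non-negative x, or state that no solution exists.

gcd(133, 315) = 7, and 7 | 140, so solutions exist.
Divide through by 7: 19*x mod 45 = 20.
19⁻¹ ≡ 19 (mod 45).
x ≡ 19*20 ≡ 20 (mod 45).
The smallest non-negative solution is x = 20.

20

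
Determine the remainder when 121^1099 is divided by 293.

1099 in binary is 10001001011, i.e. 1099 = 1024 + 64 + 8 + 2 + 1.
121^1 ≡ 121 (mod 293)
121^2 ≡ 121^2 = 14641 ≡ 284 (mod 293)
121^4 ≡ 284^2 = 80656 ≡ 81 (mod 293)
121^8 ≡ 81^2 = 6561 ≡ 115 (mod 293)
121^16 ≡ 115^2 = 13225 ≡ 40 (mod 293)
121^32 ≡ 40^2 = 1600 ≡ 135 (mod 293)
121^64 ≡ 135^2 = 18225 ≡ 59 (mod 293)
121^128 ≡ 59^2 = 3481 ≡ 258 (mod 293)
121^256 ≡ 258^2 = 66564 ≡ 53 (mod 293)
121^512 ≡ 53^2 = 2809 ≡ 172 (mod 293)
121^1024 ≡ 172^2 = 29584 ≡ 284 (mod 293)
121^1099 = 121^1024 × 121^64 × 121^8 × 121^2 × 121^1 ≡ 284 × 59 × 115 × 284 × 121 (mod 293).
Accumulate the product:
284 × 59 = 16756 ≡ 55
55 × 115 = 6325 ≡ 172
172 × 284 = 48848 ≡ 210
210 × 121 = 25410 ≡ 212

212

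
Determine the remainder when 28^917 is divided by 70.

917 in binary is 1110010101, i.e. 917 = 512 + 256 + 128 + 16 + 4 + 1.
28^1 ≡ 28 (mod 70)
28^2 ≡ 28^2 = 784 ≡ 14 (mod 70)
28^4 ≡ 14^2 = 196 ≡ 56 (mod 70)
28^8 ≡ 56^2 = 3136 ≡ 56 (mod 70)
28^16 ≡ 56^2 = 3136 ≡ 56 (mod 70)
28^32 ≡ 56^2 = 3136 ≡ 56 (mod 70)
28^64 ≡ 56^2 = 3136 ≡ 56 (mod 70)
28^128 ≡ 56^2 = 3136 ≡ 56 (mod 70)
28^256 ≡ 56^2 = 3136 ≡ 56 (mod 70)
28^512 ≡ 56^2 = 3136 ≡ 56 (mod 70)
28^917 = 28^512 * 28^256 * 28^128 * 28^16 * 28^4 * 28^1 ≡ 56 * 56 * 56 * 56 * 56 * 28 (mod 70).
Accumulate the product:
56 * 56 = 3136 ≡ 56
56 * 56 = 3136 ≡ 56
56 * 56 = 3136 ≡ 56
56 * 56 = 3136 ≡ 56
56 * 28 = 1568 ≡ 28

28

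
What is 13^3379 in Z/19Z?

15

3379 in binary is 110100110011, i.e. 3379 = 2048 + 1024 + 256 + 32 + 16 + 2 + 1.
13^1 ≡ 13 (mod 19)
13^2 ≡ 13^2 = 169 ≡ 17 (mod 19)
13^4 ≡ 17^2 = 289 ≡ 4 (mod 19)
13^8 ≡ 4^2 = 16 (mod 19)
13^16 ≡ 16^2 = 256 ≡ 9 (mod 19)
13^32 ≡ 9^2 = 81 ≡ 5 (mod 19)
13^64 ≡ 5^2 = 25 ≡ 6 (mod 19)
13^128 ≡ 6^2 = 36 ≡ 17 (mod 19)
13^256 ≡ 17^2 = 289 ≡ 4 (mod 19)
13^512 ≡ 4^2 = 16 (mod 19)
13^1024 ≡ 16^2 = 256 ≡ 9 (mod 19)
13^2048 ≡ 9^2 = 81 ≡ 5 (mod 19)
13^3379 = 13^2048 · 13^1024 · 13^256 · 13^32 · 13^16 · 13^2 · 13^1 ≡ 5 · 9 · 4 · 5 · 9 · 17 · 13 (mod 19).
Accumulate the product:
5 · 9 = 45 ≡ 7
7 · 4 = 28 ≡ 9
9 · 5 = 45 ≡ 7
7 · 9 = 63 ≡ 6
6 · 17 = 102 ≡ 7
7 · 13 = 91 ≡ 15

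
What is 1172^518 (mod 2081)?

By square-and-multiply:
518 in binary is 1000000110, i.e. 518 = 512 + 4 + 2.
1172^1 ≡ 1172 (mod 2081)
1172^2 ≡ 1172^2 = 1373584 ≡ 124 (mod 2081)
1172^4 ≡ 124^2 = 15376 ≡ 809 (mod 2081)
1172^8 ≡ 809^2 = 654481 ≡ 1047 (mod 2081)
1172^16 ≡ 1047^2 = 1096209 ≡ 1603 (mod 2081)
1172^32 ≡ 1603^2 = 2569609 ≡ 1655 (mod 2081)
1172^64 ≡ 1655^2 = 2739025 ≡ 429 (mod 2081)
1172^128 ≡ 429^2 = 184041 ≡ 913 (mod 2081)
1172^256 ≡ 913^2 = 833569 ≡ 1169 (mod 2081)
1172^512 ≡ 1169^2 = 1366561 ≡ 1425 (mod 2081)
1172^518 = 1172^512 * 1172^4 * 1172^2 ≡ 1425 * 809 * 124 (mod 2081).
Accumulate the product:
1425 * 809 = 1152825 ≡ 2032
2032 * 124 = 251968 ≡ 167

167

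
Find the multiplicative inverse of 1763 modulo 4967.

4967 = 2·1763 + 1441
1763 = 1·1441 + 322
1441 = 4·322 + 153
322 = 2·153 + 16
153 = 9·16 + 9
16 = 1·9 + 7
9 = 1·7 + 2
7 = 3·2 + 1
2 = 2·1 + 0
gcd(1763, 4967) = 1, so the inverse exists.
Back-substitute for 1:
1 = 1·7 − 3·2
  = −3·9 + 4·7
  = 4·16 − 7·9
  = −7·153 + 67·16
  = 67·322 − 141·153
  = −141·1441 + 631·322
  = 631·1763 − 772·1441
  = −772·4967 + 2175·1763
So 1763⁻¹ ≡ 2175 (mod 4967).

2175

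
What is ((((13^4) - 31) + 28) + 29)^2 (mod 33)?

15

(13)^4 ≡ 16 (mod 33)
16 - 31 = -15 ≡ 18 (mod 33)
18 + 28 = 46 ≡ 13 (mod 33)
13 + 29 = 42 ≡ 9 (mod 33)
(9)^2 ≡ 15 (mod 33)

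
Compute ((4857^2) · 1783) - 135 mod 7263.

1575

(4857)^2 ≡ 225 (mod 7263)
225 · 1783 = 401175 ≡ 1710 (mod 7263)
1710 - 135 = 1575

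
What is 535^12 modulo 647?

535^1 ≡ 535 (mod 647)
535^2 ≡ 535^2 = 286225 ≡ 251 (mod 647)
535^4 ≡ 251^2 = 63001 ≡ 242 (mod 647)
535^8 ≡ 242^2 = 58564 ≡ 334 (mod 647)
535^12 = 535^8 · 535^4 ≡ 334 · 242 (mod 647).
334 · 242 = 80828 ≡ 600 (mod 647).

600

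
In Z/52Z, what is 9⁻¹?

29

Run the extended Euclidean algorithm:
52 = 5*9 + 7
9 = 1*7 + 2
7 = 3*2 + 1
2 = 2*1 + 0
gcd(9, 52) = 1, so the inverse exists.
Back-substitute for 1:
1 = 1*7 − 3*2
  = −3*9 + 4*7
  = 4*52 − 23*9
So 9⁻¹ ≡ −23 ≡ 29 (mod 52).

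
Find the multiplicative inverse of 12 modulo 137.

80

Run the extended Euclidean algorithm:
137 = 11×12 + 5
12 = 2×5 + 2
5 = 2×2 + 1
2 = 2×1 + 0
gcd(12, 137) = 1, so the inverse exists.
Back-substitute for 1:
1 = 1×5 − 2×2
  = −2×12 + 5×5
  = 5×137 − 57×12
So 12⁻¹ ≡ −57 ≡ 80 (mod 137).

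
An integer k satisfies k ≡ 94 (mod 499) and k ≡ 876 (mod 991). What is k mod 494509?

499⁻¹ mod 991: 499*425 ≡ 1 (mod 991), so 499⁻¹ ≡ 425.
k = 94 + 499*((876 − 94)*425 mod 991) = 94 + 499*365 = 182229.
Check: 182229 mod 499 = 94, 182229 mod 991 = 876. ✓

182229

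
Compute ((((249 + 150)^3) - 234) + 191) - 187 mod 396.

249 + 150 = 399 ≡ 3 (mod 396)
(3)^3 ≡ 27 (mod 396)
27 - 234 = -207 ≡ 189 (mod 396)
189 + 191 = 380
380 - 187 = 193

193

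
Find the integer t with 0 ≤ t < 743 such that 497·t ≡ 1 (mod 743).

Apply the Euclidean algorithm and back-substitute:
743 = 1·497 + 246
497 = 2·246 + 5
246 = 49·5 + 1
5 = 5·1 + 0
gcd(497, 743) = 1, so the inverse exists.
Back-substitute for 1:
1 = 1·246 − 49·5
  = −49·497 + 99·246
  = 99·743 − 148·497
So 497⁻¹ ≡ −148 ≡ 595 (mod 743).

595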